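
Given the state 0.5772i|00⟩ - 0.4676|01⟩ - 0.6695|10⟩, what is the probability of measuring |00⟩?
0.3332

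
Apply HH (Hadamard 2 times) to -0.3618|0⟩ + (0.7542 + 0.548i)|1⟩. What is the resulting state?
-0.3618|0⟩ + (0.7542 + 0.548i)|1⟩

H² = I, so an even number of Hadamards cancels: H^2 = I and the state is unchanged.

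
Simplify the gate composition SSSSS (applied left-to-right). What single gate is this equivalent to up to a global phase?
S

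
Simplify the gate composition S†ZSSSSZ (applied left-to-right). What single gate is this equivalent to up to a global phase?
S†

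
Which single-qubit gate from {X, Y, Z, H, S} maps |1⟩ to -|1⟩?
Z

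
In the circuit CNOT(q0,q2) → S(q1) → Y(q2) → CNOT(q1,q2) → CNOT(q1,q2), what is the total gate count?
5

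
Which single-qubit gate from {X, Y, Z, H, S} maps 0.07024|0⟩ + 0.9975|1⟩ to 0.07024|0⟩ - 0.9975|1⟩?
Z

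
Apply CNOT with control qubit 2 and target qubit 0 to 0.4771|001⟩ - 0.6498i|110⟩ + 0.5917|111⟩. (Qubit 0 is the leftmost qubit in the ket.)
0.5917|011⟩ + 0.4771|101⟩ - 0.6498i|110⟩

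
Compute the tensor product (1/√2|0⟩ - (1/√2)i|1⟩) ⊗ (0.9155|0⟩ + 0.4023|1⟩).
0.6474|00⟩ + 0.2845|01⟩ - 0.6474i|10⟩ - 0.2845i|11⟩

amp(|b₁b₂…⟩) = product of the factor amplitudes for bits b₁, b₂, …; only kets whose every factor amplitude is nonzero survive.
|00⟩: (1/√2)(0.9155) = 0.6474
|01⟩: (1/√2)(0.4023) = 0.2845
|10⟩: (-(1/√2)i)(0.9155) = -0.6474i
|11⟩: (-(1/√2)i)(0.4023) = -0.2845i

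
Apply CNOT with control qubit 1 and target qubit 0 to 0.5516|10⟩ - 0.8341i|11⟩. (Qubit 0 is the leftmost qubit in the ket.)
-0.8341i|01⟩ + 0.5516|10⟩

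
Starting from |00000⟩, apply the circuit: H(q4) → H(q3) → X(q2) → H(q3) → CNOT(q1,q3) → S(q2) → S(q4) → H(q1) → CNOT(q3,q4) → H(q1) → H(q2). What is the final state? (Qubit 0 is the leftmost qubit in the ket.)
(1/2)i|00000⟩ - 1/2|00001⟩ - (1/2)i|00100⟩ + 1/2|00101⟩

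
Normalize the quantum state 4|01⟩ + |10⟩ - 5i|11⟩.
0.6172|01⟩ + 0.1543|10⟩ - 0.7715i|11⟩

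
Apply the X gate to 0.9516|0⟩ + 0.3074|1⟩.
0.3074|0⟩ + 0.9516|1⟩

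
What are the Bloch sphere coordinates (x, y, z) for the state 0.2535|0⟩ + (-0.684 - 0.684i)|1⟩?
(-0.3468, -0.3468, -0.8714)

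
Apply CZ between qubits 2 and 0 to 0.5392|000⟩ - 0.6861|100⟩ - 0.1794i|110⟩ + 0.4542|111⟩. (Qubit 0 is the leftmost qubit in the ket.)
0.5392|000⟩ - 0.6861|100⟩ - 0.1794i|110⟩ - 0.4542|111⟩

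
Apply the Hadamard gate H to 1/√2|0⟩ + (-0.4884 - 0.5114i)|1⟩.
(0.1546 - 0.3616i)|0⟩ + (0.8454 + 0.3616i)|1⟩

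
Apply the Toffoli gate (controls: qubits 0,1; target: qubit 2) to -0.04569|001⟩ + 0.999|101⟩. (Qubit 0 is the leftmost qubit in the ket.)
-0.04569|001⟩ + 0.999|101⟩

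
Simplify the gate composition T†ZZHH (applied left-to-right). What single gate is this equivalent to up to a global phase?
T†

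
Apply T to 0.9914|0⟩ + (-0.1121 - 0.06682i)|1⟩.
0.9914|0⟩ + (-0.03202 - 0.1265i)|1⟩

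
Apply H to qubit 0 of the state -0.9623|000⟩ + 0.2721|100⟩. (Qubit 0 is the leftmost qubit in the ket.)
-0.488|000⟩ - 0.8729|100⟩

H on qubit 0 mixes each pair of kets that differ only in qubit 0: amplitudes (a, b) of (|…0…⟩, |…1…⟩) become ((a + b)/√2, (a − b)/√2). Kets absent from the input have amplitude 0.
(|000⟩, |100⟩): (a, b) = (-0.9623, 0.2721) → (-0.488, -0.8729)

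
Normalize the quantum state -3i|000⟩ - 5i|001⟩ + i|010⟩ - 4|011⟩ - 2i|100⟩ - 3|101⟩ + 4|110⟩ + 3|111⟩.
-0.318i|000⟩ - 0.53i|001⟩ + 0.106i|010⟩ - 0.424|011⟩ - 0.212i|100⟩ - 0.318|101⟩ + 0.424|110⟩ + 0.318|111⟩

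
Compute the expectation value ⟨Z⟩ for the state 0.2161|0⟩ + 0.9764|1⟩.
-0.9067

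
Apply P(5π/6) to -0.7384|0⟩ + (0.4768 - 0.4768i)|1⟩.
-0.7384|0⟩ + (-0.1745 + 0.6513i)|1⟩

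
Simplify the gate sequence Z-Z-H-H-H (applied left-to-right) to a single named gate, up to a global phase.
H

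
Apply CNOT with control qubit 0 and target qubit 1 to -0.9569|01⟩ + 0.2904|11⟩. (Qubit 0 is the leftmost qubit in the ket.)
-0.9569|01⟩ + 0.2904|10⟩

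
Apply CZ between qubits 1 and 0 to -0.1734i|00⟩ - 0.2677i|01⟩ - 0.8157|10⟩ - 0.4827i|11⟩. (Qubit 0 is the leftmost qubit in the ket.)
-0.1734i|00⟩ - 0.2677i|01⟩ - 0.8157|10⟩ + 0.4827i|11⟩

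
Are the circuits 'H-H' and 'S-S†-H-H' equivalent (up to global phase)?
Yes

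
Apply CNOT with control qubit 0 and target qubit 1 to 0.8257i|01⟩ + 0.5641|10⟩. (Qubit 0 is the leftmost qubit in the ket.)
0.8257i|01⟩ + 0.5641|11⟩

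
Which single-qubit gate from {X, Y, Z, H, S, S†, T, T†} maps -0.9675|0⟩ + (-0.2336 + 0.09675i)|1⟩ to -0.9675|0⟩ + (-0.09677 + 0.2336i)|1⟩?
T†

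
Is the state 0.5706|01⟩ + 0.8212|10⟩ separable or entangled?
Entangled

Writing the state as a|00⟩ + b|01⟩ + c|10⟩ + d|11⟩, it is a product state iff ad − bc = 0.
Here (a, b, c, d) = (0, 0.5706, 0.8212, 0): ad − bc = (0)(0) − (0.5706)(0.8212) = -0.4686 ≠ 0, so the state is entangled.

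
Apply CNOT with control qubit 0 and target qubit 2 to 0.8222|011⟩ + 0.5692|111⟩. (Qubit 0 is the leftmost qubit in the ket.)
0.8222|011⟩ + 0.5692|110⟩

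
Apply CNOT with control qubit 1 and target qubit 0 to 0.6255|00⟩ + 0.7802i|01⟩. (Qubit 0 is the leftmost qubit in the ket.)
0.6255|00⟩ + 0.7802i|11⟩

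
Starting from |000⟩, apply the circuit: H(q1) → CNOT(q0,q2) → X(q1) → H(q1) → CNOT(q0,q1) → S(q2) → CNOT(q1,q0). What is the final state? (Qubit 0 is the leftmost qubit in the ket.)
|000⟩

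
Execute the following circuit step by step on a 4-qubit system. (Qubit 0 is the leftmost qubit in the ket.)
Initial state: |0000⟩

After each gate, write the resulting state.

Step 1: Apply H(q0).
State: 1/√2|0000⟩ + 1/√2|1000⟩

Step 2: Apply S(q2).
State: 1/√2|0000⟩ + 1/√2|1000⟩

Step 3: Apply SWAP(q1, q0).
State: 1/√2|0000⟩ + 1/√2|0100⟩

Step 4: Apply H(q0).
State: 1/2|0000⟩ + 1/2|0100⟩ + 1/2|1000⟩ + 1/2|1100⟩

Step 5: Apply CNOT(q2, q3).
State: 1/2|0000⟩ + 1/2|0100⟩ + 1/2|1000⟩ + 1/2|1100⟩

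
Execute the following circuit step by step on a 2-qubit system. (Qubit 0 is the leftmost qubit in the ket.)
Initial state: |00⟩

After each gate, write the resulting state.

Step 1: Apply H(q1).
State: 1/√2|00⟩ + 1/√2|01⟩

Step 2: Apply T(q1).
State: 1/√2|00⟩ + (1/2 + (1/2)i)|01⟩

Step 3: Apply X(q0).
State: 1/√2|10⟩ + (1/2 + (1/2)i)|11⟩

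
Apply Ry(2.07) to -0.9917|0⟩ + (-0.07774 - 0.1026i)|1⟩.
(-0.4394 + 0.08822i)|0⟩ + (-0.8924 - 0.05238i)|1⟩

Ry(2.07) = [[cos(θ/2), −sin(θ/2)], [sin(θ/2), cos(θ/2)]]; θ = 2.07, cos(θ/2) ≈ 0.510526, sin(θ/2) ≈ 0.859862.
With a = amp(|0⟩) = -0.9917 and b = amp(|1⟩) = (-0.07774 - 0.1026i):
new amp(|0⟩) = (0.510526)·a + (-0.859862)·b = (-0.4394 + 0.08822i)
new amp(|1⟩) = (0.859862)·a + (0.510526)·b = (-0.8924 - 0.05238i)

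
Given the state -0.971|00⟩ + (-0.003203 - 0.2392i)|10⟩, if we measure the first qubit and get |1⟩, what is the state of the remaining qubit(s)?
(-0.01339 - 0.9999i)|0⟩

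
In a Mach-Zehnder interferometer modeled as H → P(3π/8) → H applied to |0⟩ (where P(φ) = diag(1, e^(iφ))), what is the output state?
(0.6913 + 0.4619i)|0⟩ + (0.3087 - 0.4619i)|1⟩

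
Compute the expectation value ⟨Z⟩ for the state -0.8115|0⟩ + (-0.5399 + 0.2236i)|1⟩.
0.317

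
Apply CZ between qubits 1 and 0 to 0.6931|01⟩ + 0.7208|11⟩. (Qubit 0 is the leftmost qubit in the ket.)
0.6931|01⟩ - 0.7208|11⟩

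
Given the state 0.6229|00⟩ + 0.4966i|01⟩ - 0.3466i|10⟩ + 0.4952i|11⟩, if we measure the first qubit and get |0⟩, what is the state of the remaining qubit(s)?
0.7819|0⟩ + 0.6234i|1⟩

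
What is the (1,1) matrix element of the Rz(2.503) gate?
(0.3139 + 0.9495i)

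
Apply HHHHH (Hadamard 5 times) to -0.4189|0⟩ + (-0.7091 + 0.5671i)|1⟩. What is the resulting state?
(-0.7976 + 0.401i)|0⟩ + (0.2052 - 0.401i)|1⟩

H² = I, so H^5 = H: a single Hadamard. With (a, b) = (-0.4189, (-0.7091 + 0.5671i)), H gives ((a + b)/√2, (a − b)/√2) = ((-0.7976 + 0.401i), (0.2052 - 0.401i)).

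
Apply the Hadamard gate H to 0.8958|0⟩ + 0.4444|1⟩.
0.9477|0⟩ + 0.3192|1⟩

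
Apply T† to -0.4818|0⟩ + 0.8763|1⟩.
-0.4818|0⟩ + (0.6196 - 0.6196i)|1⟩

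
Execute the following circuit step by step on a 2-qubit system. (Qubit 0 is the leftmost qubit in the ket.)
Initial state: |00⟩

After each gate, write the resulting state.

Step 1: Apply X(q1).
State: |01⟩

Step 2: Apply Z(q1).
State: -|01⟩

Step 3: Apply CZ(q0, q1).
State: -|01⟩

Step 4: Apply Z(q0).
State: -|01⟩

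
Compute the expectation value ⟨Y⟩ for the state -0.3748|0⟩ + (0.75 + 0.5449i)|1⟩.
-0.4085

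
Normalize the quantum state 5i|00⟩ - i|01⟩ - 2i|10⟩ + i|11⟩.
0.898i|00⟩ - 0.1796i|01⟩ - 0.3592i|10⟩ + 0.1796i|11⟩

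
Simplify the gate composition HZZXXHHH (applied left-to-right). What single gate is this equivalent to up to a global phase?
I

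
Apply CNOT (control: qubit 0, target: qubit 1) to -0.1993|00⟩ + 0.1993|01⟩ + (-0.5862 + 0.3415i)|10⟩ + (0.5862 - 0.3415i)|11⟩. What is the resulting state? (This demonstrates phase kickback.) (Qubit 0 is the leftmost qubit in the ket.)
-0.1993|00⟩ + 0.1993|01⟩ + (0.5862 - 0.3415i)|10⟩ + (-0.5862 + 0.3415i)|11⟩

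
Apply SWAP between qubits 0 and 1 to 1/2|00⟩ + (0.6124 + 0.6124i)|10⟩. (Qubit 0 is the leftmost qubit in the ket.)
1/2|00⟩ + (0.6124 + 0.6124i)|01⟩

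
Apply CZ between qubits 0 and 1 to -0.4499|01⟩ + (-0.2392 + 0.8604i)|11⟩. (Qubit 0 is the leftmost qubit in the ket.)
-0.4499|01⟩ + (0.2392 - 0.8604i)|11⟩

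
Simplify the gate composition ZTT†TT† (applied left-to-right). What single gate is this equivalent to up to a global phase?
Z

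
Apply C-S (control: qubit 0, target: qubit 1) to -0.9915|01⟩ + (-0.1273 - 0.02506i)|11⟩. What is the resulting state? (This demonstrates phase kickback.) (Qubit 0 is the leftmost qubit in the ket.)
-0.9915|01⟩ + (0.02506 - 0.1273i)|11⟩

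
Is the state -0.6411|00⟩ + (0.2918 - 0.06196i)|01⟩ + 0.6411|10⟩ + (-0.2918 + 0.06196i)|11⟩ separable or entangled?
Separable

Writing the state as a|00⟩ + b|01⟩ + c|10⟩ + d|11⟩, it is a product state iff ad − bc = 0.
Here (a, b, c, d) = (-0.6411, (0.2918 - 0.06196i), 0.6411, (-0.2918 + 0.06196i)): ad − bc = (-0.6411)(-0.2918 + 0.06196i) − (0.2918 - 0.06196i)(0.6411) = 0, so the state is separable.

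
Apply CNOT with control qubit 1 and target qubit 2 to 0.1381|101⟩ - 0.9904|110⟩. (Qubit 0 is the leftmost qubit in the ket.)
0.1381|101⟩ - 0.9904|111⟩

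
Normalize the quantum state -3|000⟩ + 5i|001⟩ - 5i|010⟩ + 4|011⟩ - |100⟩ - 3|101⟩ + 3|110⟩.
-0.3094|000⟩ + 0.5157i|001⟩ - 0.5157i|010⟩ + 0.4126|011⟩ - 0.1031|100⟩ - 0.3094|101⟩ + 0.3094|110⟩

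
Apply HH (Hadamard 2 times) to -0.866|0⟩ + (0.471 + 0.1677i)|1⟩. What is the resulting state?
-0.866|0⟩ + (0.471 + 0.1677i)|1⟩

H² = I, so an even number of Hadamards cancels: H^2 = I and the state is unchanged.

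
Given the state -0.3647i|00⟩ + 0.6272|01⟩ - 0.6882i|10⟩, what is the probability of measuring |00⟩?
0.133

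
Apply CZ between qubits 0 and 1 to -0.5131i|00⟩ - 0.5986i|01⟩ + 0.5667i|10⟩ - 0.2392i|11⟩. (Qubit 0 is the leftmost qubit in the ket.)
-0.5131i|00⟩ - 0.5986i|01⟩ + 0.5667i|10⟩ + 0.2392i|11⟩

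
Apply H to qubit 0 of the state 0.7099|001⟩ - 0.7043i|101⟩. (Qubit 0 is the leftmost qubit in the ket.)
(0.502 - 0.498i)|001⟩ + (0.502 + 0.498i)|101⟩

H on qubit 0 mixes each pair of kets that differ only in qubit 0: amplitudes (a, b) of (|…0…⟩, |…1…⟩) become ((a + b)/√2, (a − b)/√2). Kets absent from the input have amplitude 0.
(|001⟩, |101⟩): (a, b) = (0.7099, -0.7043i) → ((0.502 - 0.498i), (0.502 + 0.498i))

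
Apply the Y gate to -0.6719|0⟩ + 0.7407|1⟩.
-0.7407i|0⟩ - 0.6719i|1⟩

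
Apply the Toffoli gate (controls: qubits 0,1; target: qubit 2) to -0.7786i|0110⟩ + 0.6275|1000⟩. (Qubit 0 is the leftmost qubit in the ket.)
-0.7786i|0110⟩ + 0.6275|1000⟩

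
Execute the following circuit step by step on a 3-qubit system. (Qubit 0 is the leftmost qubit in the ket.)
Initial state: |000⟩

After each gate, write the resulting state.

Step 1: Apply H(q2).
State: 1/√2|000⟩ + 1/√2|001⟩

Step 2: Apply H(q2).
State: |000⟩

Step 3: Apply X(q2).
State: |001⟩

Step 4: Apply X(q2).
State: |000⟩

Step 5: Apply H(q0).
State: 1/√2|000⟩ + 1/√2|100⟩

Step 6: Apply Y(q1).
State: (1/√2)i|010⟩ + (1/√2)i|110⟩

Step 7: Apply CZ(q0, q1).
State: (1/√2)i|010⟩ - (1/√2)i|110⟩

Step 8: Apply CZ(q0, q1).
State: (1/√2)i|010⟩ + (1/√2)i|110⟩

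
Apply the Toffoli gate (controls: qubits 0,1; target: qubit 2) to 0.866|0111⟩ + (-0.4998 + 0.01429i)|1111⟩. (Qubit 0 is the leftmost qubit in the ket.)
0.866|0111⟩ + (-0.4998 + 0.01429i)|1101⟩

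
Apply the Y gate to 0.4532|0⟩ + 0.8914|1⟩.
-0.8914i|0⟩ + 0.4532i|1⟩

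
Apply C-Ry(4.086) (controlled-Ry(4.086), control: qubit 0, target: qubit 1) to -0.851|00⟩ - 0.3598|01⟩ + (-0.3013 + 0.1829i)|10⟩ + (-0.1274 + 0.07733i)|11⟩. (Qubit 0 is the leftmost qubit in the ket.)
-0.851|00⟩ - 0.3598|01⟩ + (0.2505 - 0.1521i)|10⟩ + (-0.2104 + 0.1277i)|11⟩

C-Ry(4.086) leaves the control-|0⟩ kets |00⟩, |01⟩ unchanged and applies Ry(4.086) to qubit 1 on the control-|1⟩ pair (|10⟩, |11⟩).
Ry(4.086) = [[cos(θ/2), −sin(θ/2)], [sin(θ/2), cos(θ/2)]]; θ = 4.086, cos(θ/2) ≈ -0.45485, sin(θ/2) ≈ 0.890568.
With a = amp(|10⟩) = (-0.3013 + 0.1829i) and b = amp(|11⟩) = (-0.1274 + 0.07733i):
new amp(|10⟩) = (-0.45485)·a + (-0.890568)·b = (0.2505 - 0.1521i)
new amp(|11⟩) = (0.890568)·a + (-0.45485)·b = (-0.2104 + 0.1277i)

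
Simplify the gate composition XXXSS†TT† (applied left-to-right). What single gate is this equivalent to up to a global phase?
X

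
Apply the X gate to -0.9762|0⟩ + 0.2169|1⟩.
0.2169|0⟩ - 0.9762|1⟩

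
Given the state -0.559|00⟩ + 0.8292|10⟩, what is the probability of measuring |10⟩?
0.6876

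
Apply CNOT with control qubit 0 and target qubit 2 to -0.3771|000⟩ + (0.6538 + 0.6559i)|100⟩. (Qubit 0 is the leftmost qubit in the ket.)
-0.3771|000⟩ + (0.6538 + 0.6559i)|101⟩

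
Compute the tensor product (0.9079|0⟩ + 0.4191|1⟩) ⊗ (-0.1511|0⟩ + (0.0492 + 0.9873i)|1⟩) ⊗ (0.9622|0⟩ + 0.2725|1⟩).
-0.132|000⟩ - 0.03738|001⟩ + (0.04298 + 0.8625i)|010⟩ + (0.01217 + 0.2443i)|011⟩ - 0.06093|100⟩ - 0.01726|101⟩ + (0.01984 + 0.3981i)|110⟩ + (0.005619 + 0.1128i)|111⟩

amp(|b₁b₂…⟩) = product of the factor amplitudes for bits b₁, b₂, …; only kets whose every factor amplitude is nonzero survive.
|000⟩: (0.9079)(-0.1511)(0.9622) = -0.132
|001⟩: (0.9079)(-0.1511)(0.2725) = -0.03738
|010⟩: (0.9079)(0.0492 + 0.9873i)(0.9622) = (0.04298 + 0.8625i)
|011⟩: (0.9079)(0.0492 + 0.9873i)(0.2725) = (0.01217 + 0.2443i)
|100⟩: (0.4191)(-0.1511)(0.9622) = -0.06093
|101⟩: (0.4191)(-0.1511)(0.2725) = -0.01726
|110⟩: (0.4191)(0.0492 + 0.9873i)(0.9622) = (0.01984 + 0.3981i)
|111⟩: (0.4191)(0.0492 + 0.9873i)(0.2725) = (0.005619 + 0.1128i)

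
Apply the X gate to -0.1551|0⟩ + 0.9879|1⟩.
0.9879|0⟩ - 0.1551|1⟩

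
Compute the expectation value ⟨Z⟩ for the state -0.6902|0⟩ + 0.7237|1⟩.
-0.04737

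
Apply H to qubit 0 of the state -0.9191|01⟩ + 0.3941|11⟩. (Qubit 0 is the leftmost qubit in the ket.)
-0.3712|01⟩ - 0.9286|11⟩

H on qubit 0 mixes each pair of kets that differ only in qubit 0: amplitudes (a, b) of (|…0…⟩, |…1…⟩) become ((a + b)/√2, (a − b)/√2). Kets absent from the input have amplitude 0.
(|01⟩, |11⟩): (a, b) = (-0.9191, 0.3941) → (-0.3712, -0.9286)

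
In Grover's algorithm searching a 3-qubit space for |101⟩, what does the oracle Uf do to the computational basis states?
Uf|x⟩ = -|x⟩ if x = 101, else |x⟩ (phase flip on target)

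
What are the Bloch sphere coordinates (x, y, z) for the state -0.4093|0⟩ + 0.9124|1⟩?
(-0.7469, 0, -0.6649)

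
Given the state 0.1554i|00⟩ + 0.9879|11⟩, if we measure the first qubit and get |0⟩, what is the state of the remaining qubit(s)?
i|0⟩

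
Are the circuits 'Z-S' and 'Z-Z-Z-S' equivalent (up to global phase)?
Yes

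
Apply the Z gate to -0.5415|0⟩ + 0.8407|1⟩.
-0.5415|0⟩ - 0.8407|1⟩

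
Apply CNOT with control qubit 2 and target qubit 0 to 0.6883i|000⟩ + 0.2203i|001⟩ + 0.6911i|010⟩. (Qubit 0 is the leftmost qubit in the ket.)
0.6883i|000⟩ + 0.6911i|010⟩ + 0.2203i|101⟩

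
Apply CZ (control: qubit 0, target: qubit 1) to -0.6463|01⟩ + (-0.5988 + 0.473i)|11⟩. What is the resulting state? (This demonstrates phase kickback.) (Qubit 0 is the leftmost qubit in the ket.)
-0.6463|01⟩ + (0.5988 - 0.473i)|11⟩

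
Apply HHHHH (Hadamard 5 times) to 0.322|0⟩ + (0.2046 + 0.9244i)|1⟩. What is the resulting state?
(0.3724 + 0.6536i)|0⟩ + (0.08301 - 0.6536i)|1⟩

H² = I, so H^5 = H: a single Hadamard. With (a, b) = (0.322, (0.2046 + 0.9244i)), H gives ((a + b)/√2, (a − b)/√2) = ((0.3724 + 0.6536i), (0.08301 - 0.6536i)).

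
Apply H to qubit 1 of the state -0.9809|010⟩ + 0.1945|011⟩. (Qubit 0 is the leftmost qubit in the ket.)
-0.6936|000⟩ + 0.1375|001⟩ + 0.6936|010⟩ - 0.1375|011⟩

H on qubit 1 mixes each pair of kets that differ only in qubit 1: amplitudes (a, b) of (|…0…⟩, |…1…⟩) become ((a + b)/√2, (a − b)/√2). Kets absent from the input have amplitude 0.
(|000⟩, |010⟩): (a, b) = (0, -0.9809) → (-0.6936, 0.6936)
(|001⟩, |011⟩): (a, b) = (0, 0.1945) → (0.1375, -0.1375)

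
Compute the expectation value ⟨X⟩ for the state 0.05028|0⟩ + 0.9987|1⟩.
0.1004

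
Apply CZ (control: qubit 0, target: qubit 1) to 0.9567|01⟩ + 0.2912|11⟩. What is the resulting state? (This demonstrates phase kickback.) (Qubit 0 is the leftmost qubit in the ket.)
0.9567|01⟩ - 0.2912|11⟩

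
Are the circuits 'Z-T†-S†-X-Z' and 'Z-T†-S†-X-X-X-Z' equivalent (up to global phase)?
Yes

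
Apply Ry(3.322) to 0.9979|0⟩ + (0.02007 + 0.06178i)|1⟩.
(-0.1099 - 0.06153i)|0⟩ + (0.992 - 0.005565i)|1⟩

Ry(3.322) = [[cos(θ/2), −sin(θ/2)], [sin(θ/2), cos(θ/2)]]; θ = 3.322, cos(θ/2) ≈ -0.0900814, sin(θ/2) ≈ 0.995934.
With a = amp(|0⟩) = 0.9979 and b = amp(|1⟩) = (0.02007 + 0.06178i):
new amp(|0⟩) = (-0.0900814)·a + (-0.995934)·b = (-0.1099 - 0.06153i)
new amp(|1⟩) = (0.995934)·a + (-0.0900814)·b = (0.992 - 0.005565i)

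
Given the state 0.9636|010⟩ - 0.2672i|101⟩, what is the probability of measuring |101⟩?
0.0714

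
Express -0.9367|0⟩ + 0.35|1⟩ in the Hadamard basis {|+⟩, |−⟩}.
-0.4149|+⟩ - 0.9098|−⟩

With |ψ⟩ = α|0⟩ + β|1⟩, the Hadamard-basis coefficients are ⟨+|ψ⟩ = (α + β)/√2 and ⟨−|ψ⟩ = (α − β)/√2.
Here α = -0.9367, β = 0.35: (α + β)/√2 = -0.4149, (α − β)/√2 = -0.9098.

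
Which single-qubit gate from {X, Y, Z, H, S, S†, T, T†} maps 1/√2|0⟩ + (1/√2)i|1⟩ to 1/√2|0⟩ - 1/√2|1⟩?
S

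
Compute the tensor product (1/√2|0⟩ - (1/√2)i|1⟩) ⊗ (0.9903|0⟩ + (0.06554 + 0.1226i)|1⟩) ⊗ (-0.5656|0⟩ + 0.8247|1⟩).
-0.3961|000⟩ + 0.5775|001⟩ + (-0.02621 - 0.04903i)|010⟩ + (0.03822 + 0.07149i)|011⟩ + 0.3961i|100⟩ - 0.5775i|101⟩ + (-0.04903 + 0.02621i)|110⟩ + (0.07149 - 0.03822i)|111⟩

amp(|b₁b₂…⟩) = product of the factor amplitudes for bits b₁, b₂, …; only kets whose every factor amplitude is nonzero survive.
|000⟩: (1/√2)(0.9903)(-0.5656) = -0.3961
|001⟩: (1/√2)(0.9903)(0.8247) = 0.5775
|010⟩: (1/√2)(0.06554 + 0.1226i)(-0.5656) = (-0.02621 - 0.04903i)
|011⟩: (1/√2)(0.06554 + 0.1226i)(0.8247) = (0.03822 + 0.07149i)
|100⟩: (-(1/√2)i)(0.9903)(-0.5656) = 0.3961i
|101⟩: (-(1/√2)i)(0.9903)(0.8247) = -0.5775i
|110⟩: (-(1/√2)i)(0.06554 + 0.1226i)(-0.5656) = (-0.04903 + 0.02621i)
|111⟩: (-(1/√2)i)(0.06554 + 0.1226i)(0.8247) = (0.07149 - 0.03822i)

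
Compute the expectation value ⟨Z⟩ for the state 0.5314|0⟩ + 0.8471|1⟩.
-0.4352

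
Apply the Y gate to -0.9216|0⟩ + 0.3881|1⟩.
-0.3881i|0⟩ - 0.9216i|1⟩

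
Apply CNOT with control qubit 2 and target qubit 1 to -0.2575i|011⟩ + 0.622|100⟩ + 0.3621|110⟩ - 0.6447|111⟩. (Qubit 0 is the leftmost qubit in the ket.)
-0.2575i|001⟩ + 0.622|100⟩ - 0.6447|101⟩ + 0.3621|110⟩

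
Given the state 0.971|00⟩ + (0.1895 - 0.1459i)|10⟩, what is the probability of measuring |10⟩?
0.0572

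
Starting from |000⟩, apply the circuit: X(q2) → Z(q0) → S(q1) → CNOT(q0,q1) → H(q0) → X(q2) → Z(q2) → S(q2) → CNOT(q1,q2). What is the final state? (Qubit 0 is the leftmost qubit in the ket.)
1/√2|000⟩ + 1/√2|100⟩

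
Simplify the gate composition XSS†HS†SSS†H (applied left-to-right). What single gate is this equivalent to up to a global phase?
X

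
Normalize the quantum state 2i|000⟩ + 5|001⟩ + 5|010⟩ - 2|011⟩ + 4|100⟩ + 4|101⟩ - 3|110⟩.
0.201i|000⟩ + 0.5025|001⟩ + 0.5025|010⟩ - 0.201|011⟩ + 0.402|100⟩ + 0.402|101⟩ - 0.3015|110⟩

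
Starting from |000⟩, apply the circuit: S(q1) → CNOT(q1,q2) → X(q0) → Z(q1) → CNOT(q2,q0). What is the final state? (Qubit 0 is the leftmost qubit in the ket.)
|100⟩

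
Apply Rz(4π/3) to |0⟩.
(-1/2 - 0.866i)|0⟩

Rz(4π/3) = [[e^(−iθ/2), 0], [0, e^(iθ/2)]] with e^(±iθ/2) = cos(θ/2) ± i·sin(θ/2); θ = 4π/3, cos(θ/2) ≈ -0.5, sin(θ/2) ≈ 0.866025.
With a = amp(|0⟩) = 1 and b = amp(|1⟩) = 0:
new amp(|0⟩) = (-0.5 - 0.866025i)·a = (-1/2 - 0.866i)
new amp(|1⟩) = (-0.5 + 0.866025i)·b = 0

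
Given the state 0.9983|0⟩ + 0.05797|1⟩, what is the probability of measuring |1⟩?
0.003361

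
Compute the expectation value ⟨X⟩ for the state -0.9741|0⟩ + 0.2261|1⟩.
-0.4405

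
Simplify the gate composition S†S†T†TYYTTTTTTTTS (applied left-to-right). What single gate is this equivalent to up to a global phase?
S†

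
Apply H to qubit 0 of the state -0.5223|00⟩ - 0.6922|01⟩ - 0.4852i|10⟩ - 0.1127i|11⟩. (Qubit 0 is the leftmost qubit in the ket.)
(-0.3693 - 0.3431i)|00⟩ + (-0.4895 - 0.07969i)|01⟩ + (-0.3693 + 0.3431i)|10⟩ + (-0.4895 + 0.07969i)|11⟩

H on qubit 0 mixes each pair of kets that differ only in qubit 0: amplitudes (a, b) of (|…0…⟩, |…1…⟩) become ((a + b)/√2, (a − b)/√2). Kets absent from the input have amplitude 0.
(|00⟩, |10⟩): (a, b) = (-0.5223, -0.4852i) → ((-0.3693 - 0.3431i), (-0.3693 + 0.3431i))
(|01⟩, |11⟩): (a, b) = (-0.6922, -0.1127i) → ((-0.4895 - 0.07969i), (-0.4895 + 0.07969i))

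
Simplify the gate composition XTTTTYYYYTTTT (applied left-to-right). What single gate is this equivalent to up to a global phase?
X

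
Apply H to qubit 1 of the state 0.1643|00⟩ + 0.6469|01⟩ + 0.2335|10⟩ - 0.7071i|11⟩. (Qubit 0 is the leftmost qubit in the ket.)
0.5736|00⟩ - 0.3412|01⟩ + (0.1651 - 0.5i)|10⟩ + (0.1651 + 0.5i)|11⟩

H on qubit 1 mixes each pair of kets that differ only in qubit 1: amplitudes (a, b) of (|…0…⟩, |…1…⟩) become ((a + b)/√2, (a − b)/√2). Kets absent from the input have amplitude 0.
(|00⟩, |01⟩): (a, b) = (0.1643, 0.6469) → (0.5736, -0.3412)
(|10⟩, |11⟩): (a, b) = (0.2335, -0.7071i) → ((0.1651 - 0.5i), (0.1651 + 0.5i))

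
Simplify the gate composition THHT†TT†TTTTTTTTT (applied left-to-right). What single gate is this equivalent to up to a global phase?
T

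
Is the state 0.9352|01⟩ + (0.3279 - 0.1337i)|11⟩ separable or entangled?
Separable

Writing the state as a|00⟩ + b|01⟩ + c|10⟩ + d|11⟩, it is a product state iff ad − bc = 0.
Here (a, b, c, d) = (0, 0.9352, 0, (0.3279 - 0.1337i)): ad − bc = (0)(0.3279 - 0.1337i) − (0.9352)(0) = 0, so the state is separable.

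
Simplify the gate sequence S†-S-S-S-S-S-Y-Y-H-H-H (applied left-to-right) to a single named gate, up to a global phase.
H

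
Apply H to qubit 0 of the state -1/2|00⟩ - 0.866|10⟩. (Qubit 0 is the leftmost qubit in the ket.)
-0.9659|00⟩ + 0.2588|10⟩

H on qubit 0 mixes each pair of kets that differ only in qubit 0: amplitudes (a, b) of (|…0…⟩, |…1…⟩) become ((a + b)/√2, (a − b)/√2). Kets absent from the input have amplitude 0.
(|00⟩, |10⟩): (a, b) = (-1/2, -0.866) → (-0.9659, 0.2588)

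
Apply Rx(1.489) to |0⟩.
0.7354|0⟩ - 0.6776i|1⟩

Rx(1.489) = [[cos(θ/2), −i·sin(θ/2)], [−i·sin(θ/2), cos(θ/2)]]; θ = 1.489, cos(θ/2) ≈ 0.735427, sin(θ/2) ≈ 0.677604.
With a = amp(|0⟩) = 1 and b = amp(|1⟩) = 0:
new amp(|0⟩) = (0.735427)·a + (-0.677604i)·b = 0.7354
new amp(|1⟩) = (-0.677604i)·a + (0.735427)·b = -0.6776i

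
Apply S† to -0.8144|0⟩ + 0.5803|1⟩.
-0.8144|0⟩ - 0.5803i|1⟩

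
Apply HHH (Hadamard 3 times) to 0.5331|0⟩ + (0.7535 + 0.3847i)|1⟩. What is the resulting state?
(0.9098 + 0.272i)|0⟩ + (-0.1558 - 0.272i)|1⟩

H² = I, so H^3 = H: a single Hadamard. With (a, b) = (0.5331, (0.7535 + 0.3847i)), H gives ((a + b)/√2, (a − b)/√2) = ((0.9098 + 0.272i), (-0.1558 - 0.272i)).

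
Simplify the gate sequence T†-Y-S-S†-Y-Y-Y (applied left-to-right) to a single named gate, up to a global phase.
T†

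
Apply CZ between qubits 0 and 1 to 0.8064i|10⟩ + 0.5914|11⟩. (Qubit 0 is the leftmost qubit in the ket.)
0.8064i|10⟩ - 0.5914|11⟩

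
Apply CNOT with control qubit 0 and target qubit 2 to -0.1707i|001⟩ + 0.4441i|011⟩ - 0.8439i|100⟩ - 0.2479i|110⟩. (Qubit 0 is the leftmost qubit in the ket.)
-0.1707i|001⟩ + 0.4441i|011⟩ - 0.8439i|101⟩ - 0.2479i|111⟩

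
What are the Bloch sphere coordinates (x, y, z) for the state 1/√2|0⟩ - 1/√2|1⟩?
(-1, 0, 0)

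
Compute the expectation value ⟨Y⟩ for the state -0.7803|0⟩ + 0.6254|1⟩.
0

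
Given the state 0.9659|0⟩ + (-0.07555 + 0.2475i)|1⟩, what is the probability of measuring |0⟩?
0.933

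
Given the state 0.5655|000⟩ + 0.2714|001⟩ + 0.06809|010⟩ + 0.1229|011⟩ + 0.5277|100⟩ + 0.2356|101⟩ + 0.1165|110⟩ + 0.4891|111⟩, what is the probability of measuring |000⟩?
0.3198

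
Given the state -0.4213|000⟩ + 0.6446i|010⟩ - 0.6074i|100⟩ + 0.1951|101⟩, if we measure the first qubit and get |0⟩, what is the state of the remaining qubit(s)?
-0.5471|00⟩ + 0.8371i|10⟩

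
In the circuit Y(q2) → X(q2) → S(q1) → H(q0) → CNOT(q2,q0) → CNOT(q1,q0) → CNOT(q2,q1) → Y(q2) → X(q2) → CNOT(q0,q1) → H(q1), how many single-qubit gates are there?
7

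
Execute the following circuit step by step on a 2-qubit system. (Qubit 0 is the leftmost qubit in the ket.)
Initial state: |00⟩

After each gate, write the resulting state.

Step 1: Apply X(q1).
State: |01⟩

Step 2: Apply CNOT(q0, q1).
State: |01⟩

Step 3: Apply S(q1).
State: i|01⟩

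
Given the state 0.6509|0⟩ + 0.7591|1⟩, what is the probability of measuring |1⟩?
0.5762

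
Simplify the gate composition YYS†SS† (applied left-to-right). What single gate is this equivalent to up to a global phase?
S†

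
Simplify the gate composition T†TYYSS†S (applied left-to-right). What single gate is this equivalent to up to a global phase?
S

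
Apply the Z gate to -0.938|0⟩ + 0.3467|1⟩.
-0.938|0⟩ - 0.3467|1⟩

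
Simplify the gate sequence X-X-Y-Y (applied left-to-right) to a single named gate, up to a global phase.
I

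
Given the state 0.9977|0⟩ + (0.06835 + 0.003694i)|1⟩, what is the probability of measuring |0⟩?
0.9954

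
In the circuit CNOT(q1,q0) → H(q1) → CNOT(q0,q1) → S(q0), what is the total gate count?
4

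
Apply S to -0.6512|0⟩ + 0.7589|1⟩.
-0.6512|0⟩ + 0.7589i|1⟩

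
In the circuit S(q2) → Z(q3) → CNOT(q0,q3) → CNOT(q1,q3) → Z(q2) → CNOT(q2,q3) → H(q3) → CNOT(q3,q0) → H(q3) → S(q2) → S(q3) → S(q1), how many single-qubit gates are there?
8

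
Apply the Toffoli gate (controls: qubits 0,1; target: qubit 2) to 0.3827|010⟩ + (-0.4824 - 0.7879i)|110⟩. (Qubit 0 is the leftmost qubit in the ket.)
0.3827|010⟩ + (-0.4824 - 0.7879i)|111⟩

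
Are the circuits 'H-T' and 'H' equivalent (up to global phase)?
No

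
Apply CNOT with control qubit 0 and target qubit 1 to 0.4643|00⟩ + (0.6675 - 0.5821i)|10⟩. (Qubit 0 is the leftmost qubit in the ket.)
0.4643|00⟩ + (0.6675 - 0.5821i)|11⟩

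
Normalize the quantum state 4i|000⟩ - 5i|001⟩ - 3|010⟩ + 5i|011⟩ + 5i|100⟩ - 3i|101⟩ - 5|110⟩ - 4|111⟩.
0.3266i|000⟩ - (1/√6)i|001⟩ - 0.2449|010⟩ + (1/√6)i|011⟩ + (1/√6)i|100⟩ - 0.2449i|101⟩ - 1/√6|110⟩ - 0.3266|111⟩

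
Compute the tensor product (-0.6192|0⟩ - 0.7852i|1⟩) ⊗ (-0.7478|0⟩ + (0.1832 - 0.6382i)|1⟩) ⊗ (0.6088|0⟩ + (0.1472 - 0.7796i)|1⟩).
0.2819|000⟩ + (0.06816 - 0.361i)|001⟩ + (-0.06906 + 0.2406i)|010⟩ + (0.2914 + 0.1466i)|011⟩ + 0.3575i|100⟩ + (0.4578 + 0.08643i)|101⟩ + (-0.3051 - 0.08758i)|110⟩ + (-0.1859 + 0.3695i)|111⟩

amp(|b₁b₂…⟩) = product of the factor amplitudes for bits b₁, b₂, …; only kets whose every factor amplitude is nonzero survive.
|000⟩: (-0.6192)(-0.7478)(0.6088) = 0.2819
|001⟩: (-0.6192)(-0.7478)(0.1472 - 0.7796i) = (0.06816 - 0.361i)
|010⟩: (-0.6192)(0.1832 - 0.6382i)(0.6088) = (-0.06906 + 0.2406i)
|011⟩: (-0.6192)(0.1832 - 0.6382i)(0.1472 - 0.7796i) = (0.2914 + 0.1466i)
|100⟩: (-0.7852i)(-0.7478)(0.6088) = 0.3575i
|101⟩: (-0.7852i)(-0.7478)(0.1472 - 0.7796i) = (0.4578 + 0.08643i)
|110⟩: (-0.7852i)(0.1832 - 0.6382i)(0.6088) = (-0.3051 - 0.08758i)
|111⟩: (-0.7852i)(0.1832 - 0.6382i)(0.1472 - 0.7796i) = (-0.1859 + 0.3695i)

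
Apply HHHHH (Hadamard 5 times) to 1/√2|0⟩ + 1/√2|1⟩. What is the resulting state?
|0⟩

H² = I, so H^5 = H: a single Hadamard. With (a, b) = (1/√2, 1/√2), H gives ((a + b)/√2, (a − b)/√2) = (1, 0).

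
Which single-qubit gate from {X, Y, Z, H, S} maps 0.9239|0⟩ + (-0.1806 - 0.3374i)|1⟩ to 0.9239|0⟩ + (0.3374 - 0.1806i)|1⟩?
S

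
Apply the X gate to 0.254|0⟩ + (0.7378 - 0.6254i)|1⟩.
(0.7378 - 0.6254i)|0⟩ + 0.254|1⟩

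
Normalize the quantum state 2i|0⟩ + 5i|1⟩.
0.3714i|0⟩ + 0.9285i|1⟩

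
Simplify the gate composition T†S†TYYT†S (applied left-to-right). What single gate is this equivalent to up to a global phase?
T†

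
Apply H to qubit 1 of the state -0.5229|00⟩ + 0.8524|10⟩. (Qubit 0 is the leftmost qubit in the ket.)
-0.3697|00⟩ - 0.3697|01⟩ + 0.6027|10⟩ + 0.6027|11⟩

H on qubit 1 mixes each pair of kets that differ only in qubit 1: amplitudes (a, b) of (|…0…⟩, |…1…⟩) become ((a + b)/√2, (a − b)/√2). Kets absent from the input have amplitude 0.
(|00⟩, |01⟩): (a, b) = (-0.5229, 0) → (-0.3697, -0.3697)
(|10⟩, |11⟩): (a, b) = (0.8524, 0) → (0.6027, 0.6027)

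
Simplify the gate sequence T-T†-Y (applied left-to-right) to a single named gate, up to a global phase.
Y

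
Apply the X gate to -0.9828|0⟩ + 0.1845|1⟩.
0.1845|0⟩ - 0.9828|1⟩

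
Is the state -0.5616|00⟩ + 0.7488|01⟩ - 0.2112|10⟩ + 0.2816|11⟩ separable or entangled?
Separable

Writing the state as a|00⟩ + b|01⟩ + c|10⟩ + d|11⟩, it is a product state iff ad − bc = 0.
Here (a, b, c, d) = (-0.5616, 0.7488, -0.2112, 0.2816): ad − bc = (-0.5616)(0.2816) − (0.7488)(-0.2112) = 0, so the state is separable.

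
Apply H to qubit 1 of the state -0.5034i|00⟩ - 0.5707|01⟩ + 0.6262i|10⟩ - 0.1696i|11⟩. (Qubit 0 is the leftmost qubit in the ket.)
(-0.4035 - 0.356i)|00⟩ + (0.4035 - 0.356i)|01⟩ + 0.3229i|10⟩ + 0.5627i|11⟩

H on qubit 1 mixes each pair of kets that differ only in qubit 1: amplitudes (a, b) of (|…0…⟩, |…1…⟩) become ((a + b)/√2, (a − b)/√2). Kets absent from the input have amplitude 0.
(|00⟩, |01⟩): (a, b) = (-0.5034i, -0.5707) → ((-0.4035 - 0.356i), (0.4035 - 0.356i))
(|10⟩, |11⟩): (a, b) = (0.6262i, -0.1696i) → (0.3229i, 0.5627i)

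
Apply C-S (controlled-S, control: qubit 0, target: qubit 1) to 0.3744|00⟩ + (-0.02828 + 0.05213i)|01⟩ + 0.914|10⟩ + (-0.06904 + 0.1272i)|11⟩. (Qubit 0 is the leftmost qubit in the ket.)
0.3744|00⟩ + (-0.02828 + 0.05213i)|01⟩ + 0.914|10⟩ + (-0.1272 - 0.06904i)|11⟩

C-S leaves the control-|0⟩ kets |00⟩, |01⟩ unchanged and applies S to qubit 1 on the control-|1⟩ pair (|10⟩, |11⟩).
S = [[1, 0], [0, i]].
With a = amp(|10⟩) = 0.914 and b = amp(|11⟩) = (-0.06904 + 0.1272i):
new amp(|10⟩) = (1)·a = 0.914
new amp(|11⟩) = (i)·b = (-0.1272 - 0.06904i)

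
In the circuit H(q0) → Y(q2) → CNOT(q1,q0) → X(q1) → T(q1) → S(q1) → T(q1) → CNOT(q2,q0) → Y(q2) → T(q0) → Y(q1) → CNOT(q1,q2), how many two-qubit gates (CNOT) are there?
3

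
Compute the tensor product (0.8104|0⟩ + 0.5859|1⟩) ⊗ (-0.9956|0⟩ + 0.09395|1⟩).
-0.8068|00⟩ + 0.07614|01⟩ - 0.5833|10⟩ + 0.05505|11⟩

amp(|b₁b₂…⟩) = product of the factor amplitudes for bits b₁, b₂, …; only kets whose every factor amplitude is nonzero survive.
|00⟩: (0.8104)(-0.9956) = -0.8068
|01⟩: (0.8104)(0.09395) = 0.07614
|10⟩: (0.5859)(-0.9956) = -0.5833
|11⟩: (0.5859)(0.09395) = 0.05505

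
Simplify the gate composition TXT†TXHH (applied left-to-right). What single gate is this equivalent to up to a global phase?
T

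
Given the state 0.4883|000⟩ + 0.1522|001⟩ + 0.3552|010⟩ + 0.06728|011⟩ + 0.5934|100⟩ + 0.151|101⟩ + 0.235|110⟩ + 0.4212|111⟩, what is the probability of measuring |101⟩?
0.0228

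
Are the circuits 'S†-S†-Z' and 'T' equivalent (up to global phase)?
No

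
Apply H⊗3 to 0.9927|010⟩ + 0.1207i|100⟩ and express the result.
(0.351 + 0.04267i)|000⟩ + (0.351 + 0.04267i)|001⟩ + (-0.351 + 0.04267i)|010⟩ + (-0.351 + 0.04267i)|011⟩ + (0.351 - 0.04267i)|100⟩ + (0.351 - 0.04267i)|101⟩ + (-0.351 - 0.04267i)|110⟩ + (-0.351 - 0.04267i)|111⟩

H⊗3 gives amp(|y⟩) = (1/2√2) Σ_x (−1)^(x·y) amp(|x⟩), where x·y is the number of positions in which both x and y have a 1.
|000⟩: (0.9927 + 0.1207i)/(2√2) = (0.351 + 0.04267i)
|001⟩: (0.9927 + 0.1207i)/(2√2) = (0.351 + 0.04267i)
|010⟩: (-0.9927 + 0.1207i)/(2√2) = (-0.351 + 0.04267i)
|011⟩: (-0.9927 + 0.1207i)/(2√2) = (-0.351 + 0.04267i)
|100⟩: (0.9927 - 0.1207i)/(2√2) = (0.351 - 0.04267i)
|101⟩: (0.9927 - 0.1207i)/(2√2) = (0.351 - 0.04267i)
|110⟩: (-0.9927 - 0.1207i)/(2√2) = (-0.351 - 0.04267i)
|111⟩: (-0.9927 - 0.1207i)/(2√2) = (-0.351 - 0.04267i)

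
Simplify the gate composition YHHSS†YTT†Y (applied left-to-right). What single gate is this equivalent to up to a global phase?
Y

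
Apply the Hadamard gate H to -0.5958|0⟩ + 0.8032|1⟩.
0.1467|0⟩ - 0.9892|1⟩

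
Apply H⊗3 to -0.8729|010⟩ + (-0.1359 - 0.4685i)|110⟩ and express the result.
(-0.3567 - 0.1656i)|000⟩ + (-0.3567 - 0.1656i)|001⟩ + (0.3567 + 0.1656i)|010⟩ + (0.3567 + 0.1656i)|011⟩ + (-0.2606 + 0.1656i)|100⟩ + (-0.2606 + 0.1656i)|101⟩ + (0.2606 - 0.1656i)|110⟩ + (0.2606 - 0.1656i)|111⟩

H⊗3 gives amp(|y⟩) = (1/2√2) Σ_x (−1)^(x·y) amp(|x⟩), where x·y is the number of positions in which both x and y have a 1.
|000⟩: (-0.8729 + (-0.1359 - 0.4685i))/(2√2) = (-0.3567 - 0.1656i)
|001⟩: (-0.8729 + (-0.1359 - 0.4685i))/(2√2) = (-0.3567 - 0.1656i)
|010⟩: (0.8729 - (-0.1359 - 0.4685i))/(2√2) = (0.3567 + 0.1656i)
|011⟩: (0.8729 - (-0.1359 - 0.4685i))/(2√2) = (0.3567 + 0.1656i)
|100⟩: (-0.8729 - (-0.1359 - 0.4685i))/(2√2) = (-0.2606 + 0.1656i)
|101⟩: (-0.8729 - (-0.1359 - 0.4685i))/(2√2) = (-0.2606 + 0.1656i)
|110⟩: (0.8729 + (-0.1359 - 0.4685i))/(2√2) = (0.2606 - 0.1656i)
|111⟩: (0.8729 + (-0.1359 - 0.4685i))/(2√2) = (0.2606 - 0.1656i)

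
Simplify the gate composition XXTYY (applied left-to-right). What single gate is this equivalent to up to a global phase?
T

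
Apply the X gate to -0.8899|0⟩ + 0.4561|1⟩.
0.4561|0⟩ - 0.8899|1⟩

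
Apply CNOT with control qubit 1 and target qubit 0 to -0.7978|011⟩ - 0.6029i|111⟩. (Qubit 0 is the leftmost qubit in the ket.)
-0.6029i|011⟩ - 0.7978|111⟩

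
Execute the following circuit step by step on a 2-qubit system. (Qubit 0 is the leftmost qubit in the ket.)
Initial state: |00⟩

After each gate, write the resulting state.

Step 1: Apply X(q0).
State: |10⟩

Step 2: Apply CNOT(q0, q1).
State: |11⟩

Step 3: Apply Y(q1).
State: -i|10⟩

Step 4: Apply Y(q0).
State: -|00⟩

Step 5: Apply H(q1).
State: -1/√2|00⟩ - 1/√2|01⟩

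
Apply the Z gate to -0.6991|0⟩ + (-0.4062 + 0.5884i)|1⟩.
-0.6991|0⟩ + (0.4062 - 0.5884i)|1⟩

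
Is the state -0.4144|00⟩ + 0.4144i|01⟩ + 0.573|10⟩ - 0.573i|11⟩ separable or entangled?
Separable

Writing the state as a|00⟩ + b|01⟩ + c|10⟩ + d|11⟩, it is a product state iff ad − bc = 0.
Here (a, b, c, d) = (-0.4144, 0.4144i, 0.573, -0.573i): ad − bc = (-0.4144)(-0.573i) − (0.4144i)(0.573) = 0, so the state is separable.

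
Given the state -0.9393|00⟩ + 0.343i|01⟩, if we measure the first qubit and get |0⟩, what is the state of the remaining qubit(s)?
-0.9393|0⟩ + 0.343i|1⟩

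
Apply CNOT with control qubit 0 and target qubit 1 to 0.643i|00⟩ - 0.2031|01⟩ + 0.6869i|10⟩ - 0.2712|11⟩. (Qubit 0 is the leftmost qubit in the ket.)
0.643i|00⟩ - 0.2031|01⟩ - 0.2712|10⟩ + 0.6869i|11⟩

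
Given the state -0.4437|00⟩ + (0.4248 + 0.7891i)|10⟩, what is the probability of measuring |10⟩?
0.8031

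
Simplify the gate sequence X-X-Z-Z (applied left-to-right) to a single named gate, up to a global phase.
I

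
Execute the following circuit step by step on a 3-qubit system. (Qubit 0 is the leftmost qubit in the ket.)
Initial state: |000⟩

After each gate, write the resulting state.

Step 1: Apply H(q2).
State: 1/√2|000⟩ + 1/√2|001⟩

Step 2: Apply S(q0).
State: 1/√2|000⟩ + 1/√2|001⟩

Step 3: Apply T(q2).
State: 1/√2|000⟩ + (1/2 + (1/2)i)|001⟩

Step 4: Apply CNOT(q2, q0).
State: 1/√2|000⟩ + (1/2 + (1/2)i)|101⟩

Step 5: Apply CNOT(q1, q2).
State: 1/√2|000⟩ + (1/2 + (1/2)i)|101⟩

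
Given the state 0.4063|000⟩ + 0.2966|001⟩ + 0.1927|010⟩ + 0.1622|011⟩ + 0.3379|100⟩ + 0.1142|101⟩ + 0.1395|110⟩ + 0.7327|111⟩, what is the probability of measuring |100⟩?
0.1142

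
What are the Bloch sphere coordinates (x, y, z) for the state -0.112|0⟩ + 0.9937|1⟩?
(-0.2226, 0, -0.9749)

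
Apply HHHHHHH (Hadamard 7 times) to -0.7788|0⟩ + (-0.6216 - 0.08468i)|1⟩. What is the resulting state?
(-0.9902 - 0.05988i)|0⟩ + (-0.1112 + 0.05988i)|1⟩

H² = I, so H^7 = H: a single Hadamard. With (a, b) = (-0.7788, (-0.6216 - 0.08468i)), H gives ((a + b)/√2, (a − b)/√2) = ((-0.9902 - 0.05988i), (-0.1112 + 0.05988i)).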